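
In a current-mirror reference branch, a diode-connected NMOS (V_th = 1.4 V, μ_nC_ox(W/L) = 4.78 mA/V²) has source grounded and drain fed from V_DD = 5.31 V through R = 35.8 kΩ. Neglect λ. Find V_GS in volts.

V_GS = 1.61 V

With gate tied to drain, V_GS = V_DS ≥ V_GS − V_th, so the device is in saturation.
KCL at the drain: ½ k_n (V_GS − V_th)² = (V_DD − V_GS)/R.
Let x = V_GS − 1.4. Then 85.6 x² + x − 3.91 = 0, giving x = 0.208 V (positive root), so V_GS = 1.61 V.
I_D = (V_DD − V_GS)/R = (5.31 − 1.61) / 35.8 = 0.103 mA.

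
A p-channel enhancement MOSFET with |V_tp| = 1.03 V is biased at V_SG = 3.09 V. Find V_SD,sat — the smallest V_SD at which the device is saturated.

The boundary between triode and saturation is V_SD = V_SG − |V_tp| = V_ov.
V_ov = 3.09 − 1.03 = 2.06 V.

V_SD,sat = 2.06 V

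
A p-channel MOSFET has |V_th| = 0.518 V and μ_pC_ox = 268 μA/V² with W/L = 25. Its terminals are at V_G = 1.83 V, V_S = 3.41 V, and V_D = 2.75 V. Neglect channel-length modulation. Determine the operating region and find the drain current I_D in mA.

Triode; I_D = 3.24 mA

V_SG = V_S − V_G = 3.41 − 1.83 = 1.58 V; V_SD = V_S − V_D = 3.41 − 2.75 = 0.66 V.
k_p = μ_pC_ox · (W/L) = 6.7 mA/V².
V_ov = V_SG − |V_th| = 1.58 − 0.518 = 1.06 V.
Since V_SD = 0.66 V < V_ov = 1.06 V, the device is in the triode region.
I_D = k_p [V_ov · V_SD − ½ V_SD²] = 6.7 × [1.06 × 0.66 − 0.5 × 0.66²] = 3.24 mA.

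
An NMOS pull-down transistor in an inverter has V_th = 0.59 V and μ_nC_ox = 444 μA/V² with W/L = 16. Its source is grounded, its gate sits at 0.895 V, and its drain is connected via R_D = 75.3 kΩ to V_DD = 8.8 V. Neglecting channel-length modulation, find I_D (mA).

I_D = 0.116 mA

V_GS = V_G = 0.895 V, so V_ov = 0.895 − 0.59 = 0.305 V.
k_n = μ_nC_ox · (W/L) = 7.104 mA/V².
Assume saturation: I_D = ½ k_n V_ov² = 0.5 × 7.104 × 0.305² = 0.33 mA, giving V_DS = V_DD − I_D R_D = 8.8 − 0.33 × 75.3 = -16.1 V.
But -16.1 V < V_ov = 0.305 V, so the device is actually in triode.
In triode I_D = k_n[V_ov V_DS − ½ V_DS²] and I_D = (V_DD − V_DS)/R_D. Equating: 267 V_DS² − 164.2 V_DS + 8.8 = 0, giving V_DS = 0.0593 V (the root below V_ov).
I_D = (8.8 − 0.0593) / 75.3 = 0.116 mA.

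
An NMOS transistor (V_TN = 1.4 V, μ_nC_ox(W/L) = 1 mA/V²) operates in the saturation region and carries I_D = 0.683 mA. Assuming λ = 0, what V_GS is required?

V_GS = 2.57 V

In saturation I_D = ½ k_n (V_GS − V_TN)², so V_GS − V_TN = √(2 I_D / k_n) = √(2 × 0.683 / 1) = 1.17 V.
V_GS = 1.4 + 1.17 = 2.57 V.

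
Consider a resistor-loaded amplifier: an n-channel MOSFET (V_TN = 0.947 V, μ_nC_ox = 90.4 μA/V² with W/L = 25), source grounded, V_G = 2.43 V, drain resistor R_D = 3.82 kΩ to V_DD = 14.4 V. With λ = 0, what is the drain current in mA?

V_GS = V_G = 2.43 V, so V_ov = 2.43 − 0.947 = 1.48 V.
k_n = μ_nC_ox · (W/L) = 2.26 mA/V².
Assume saturation: I_D = ½ k_n V_ov² = 0.5 × 2.26 × 1.48² = 2.49 mA, giving V_DS = V_DD − I_D R_D = 14.4 − 2.49 × 3.82 = 4.91 V.
V_DS = 4.91 V ≥ V_ov = 1.48 V, confirming saturation.

I_D = 2.49 mA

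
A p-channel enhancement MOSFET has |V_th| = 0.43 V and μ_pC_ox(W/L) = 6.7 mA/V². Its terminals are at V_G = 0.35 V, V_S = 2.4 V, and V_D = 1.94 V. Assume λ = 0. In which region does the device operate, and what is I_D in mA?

Triode; I_D = 4.28 mA

V_SG = V_S − V_G = 2.4 − 0.35 = 2.05 V; V_SD = V_S − V_D = 2.4 − 1.94 = 0.46 V.
V_ov = V_SG − |V_th| = 2.05 − 0.43 = 1.62 V.
Since V_SD = 0.46 V < V_ov = 1.62 V, the device is in the triode region.
I_D = k_p [V_ov · V_SD − ½ V_SD²] = 6.7 × [1.62 × 0.46 − 0.5 × 0.46²] = 4.28 mA.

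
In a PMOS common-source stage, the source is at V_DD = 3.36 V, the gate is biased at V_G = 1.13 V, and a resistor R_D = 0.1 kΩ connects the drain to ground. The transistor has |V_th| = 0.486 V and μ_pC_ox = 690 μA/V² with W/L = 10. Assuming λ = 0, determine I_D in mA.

I_D = 10.5 mA

V_SG = V_DD − V_G = 3.36 − 1.13 = 2.23 V, so V_ov = 2.23 − 0.486 = 1.74 V.
k_p = μ_pC_ox · (W/L) = 6.9 mA/V².
Assume saturation: I_D = ½ k_p V_ov² = 0.5 × 6.9 × 1.74² = 10.5 mA, giving V_SD = V_DD − I_D R_D = 3.36 − 10.5 × 0.1 = 2.31 V.
V_SD = 2.31 V ≥ V_ov = 1.74 V, confirming saturation.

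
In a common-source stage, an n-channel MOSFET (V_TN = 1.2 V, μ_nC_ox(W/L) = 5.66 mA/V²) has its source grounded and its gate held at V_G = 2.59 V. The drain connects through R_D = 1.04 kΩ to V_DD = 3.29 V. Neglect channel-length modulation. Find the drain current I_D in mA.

I_D = 2.77 mA

V_GS = V_G = 2.59 V, so V_ov = 2.59 − 1.2 = 1.39 V.
Assume saturation: I_D = ½ k_n V_ov² = 0.5 × 5.66 × 1.39² = 5.47 mA, giving V_DS = V_DD − I_D R_D = 3.29 − 5.47 × 1.04 = -2.4 V.
But -2.4 V < V_ov = 1.39 V, so the device is actually in triode.
In triode I_D = k_n[V_ov V_DS − ½ V_DS²] and I_D = (V_DD − V_DS)/R_D. Equating: 2.94 V_DS² − 9.182 V_DS + 3.29 = 0, giving V_DS = 0.413 V (the root below V_ov).
I_D = (3.29 − 0.413) / 1.04 = 2.77 mA.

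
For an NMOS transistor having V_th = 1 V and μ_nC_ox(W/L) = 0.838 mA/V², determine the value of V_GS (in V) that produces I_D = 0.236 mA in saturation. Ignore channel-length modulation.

In saturation I_D = ½ k_n (V_GS − V_th)², so V_GS − V_th = √(2 I_D / k_n) = √(2 × 0.236 / 0.838) = 0.75 V.
V_GS = 1 + 0.75 = 1.75 V.

V_GS = 1.75 V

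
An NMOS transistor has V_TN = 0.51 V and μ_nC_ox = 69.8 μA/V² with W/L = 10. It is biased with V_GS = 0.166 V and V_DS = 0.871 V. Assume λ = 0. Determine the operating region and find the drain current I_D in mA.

V_GS = 0.166 V < V_TN = 0.51 V, so the transistor is in cutoff.

Cutoff; I_D = 0 mA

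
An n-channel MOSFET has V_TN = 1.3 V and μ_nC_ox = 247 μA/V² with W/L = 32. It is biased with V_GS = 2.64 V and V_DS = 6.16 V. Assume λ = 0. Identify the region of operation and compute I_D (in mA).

Saturation; I_D = 7.10 mA

k_n = μ_nC_ox · (W/L) = 7.904 mA/V².
V_ov = V_GS − V_TN = 2.64 − 1.3 = 1.34 V.
Since V_DS = 6.16 V ≥ V_ov = 1.34 V, the device is in saturation.
I_D = ½ k_n V_ov² = 0.5 × 7.904 × 1.34² = 7.1 mA.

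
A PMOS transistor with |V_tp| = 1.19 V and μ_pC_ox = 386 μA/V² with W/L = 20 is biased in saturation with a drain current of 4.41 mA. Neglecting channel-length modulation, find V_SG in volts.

V_SG = 2.26 V

k_p = μ_pC_ox · (W/L) = 7.72 mA/V².
In saturation I_D = ½ k_p (V_SG − |V_tp|)², so V_SG − |V_tp| = √(2 I_D / k_p) = √(2 × 4.41 / 7.72) = 1.07 V.
V_SG = 1.19 + 1.07 = 2.26 V.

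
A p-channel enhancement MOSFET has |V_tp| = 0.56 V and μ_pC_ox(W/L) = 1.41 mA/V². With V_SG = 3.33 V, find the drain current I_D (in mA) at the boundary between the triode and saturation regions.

I_D = 5.41 mA

At the boundary V_SD = V_ov = V_SG − |V_tp| = 3.33 − 0.56 = 2.77 V.
I_D = ½ k_p V_ov² = 0.5 × 1.41 × 2.77² = 5.41 mA.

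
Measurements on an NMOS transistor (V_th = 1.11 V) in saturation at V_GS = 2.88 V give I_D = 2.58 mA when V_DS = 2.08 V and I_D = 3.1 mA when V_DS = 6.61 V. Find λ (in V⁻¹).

λ = 0.0490 V⁻¹

With V_GS fixed, I_D ∝ (1 + λ V_DS) in saturation, so I_D2/I_D1 = (1 + λ V_DS2)/(1 + λ V_DS1).
3.1/2.58 = 1.202 = (1 + 6.61 λ)/(1 + 2.08 λ).
Solving: λ (I_D1 V_DS2 − I_D2 V_DS1) = I_D2 − I_D1, so λ = (3.1 − 2.58) / (2.58 × 6.61 − 3.1 × 2.08) = 0.52 / 10.6 = 0.049 V⁻¹.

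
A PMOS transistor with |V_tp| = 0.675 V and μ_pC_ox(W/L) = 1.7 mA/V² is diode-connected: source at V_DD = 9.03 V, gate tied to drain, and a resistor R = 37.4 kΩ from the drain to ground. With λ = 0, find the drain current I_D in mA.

With gate tied to drain, V_SG = V_SD ≥ V_SG − |V_tp|, so the device is in saturation.
KCL at the drain: ½ k_p (V_SG − |V_tp|)² = (V_DD − V_SG)/R.
Let x = V_SG − 0.675. Then 31.8 x² + x − 8.355 = 0, giving x = 0.497 V (positive root), so V_SG = 1.17 V.
I_D = (V_DD − V_SG)/R = (9.03 − 1.17) / 37.4 = 0.21 mA.

I_D = 0.210 mA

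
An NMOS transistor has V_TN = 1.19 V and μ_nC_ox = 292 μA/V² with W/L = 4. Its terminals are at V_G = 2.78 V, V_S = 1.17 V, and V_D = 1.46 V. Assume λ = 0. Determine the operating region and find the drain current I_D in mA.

Triode; I_D = 0.0931 mA

V_GS = V_G − V_S = 2.78 − 1.17 = 1.61 V; V_DS = V_D − V_S = 1.46 − 1.17 = 0.29 V.
k_n = μ_nC_ox · (W/L) = 1.168 mA/V².
V_ov = V_GS − V_TN = 1.61 − 1.19 = 0.42 V.
Since V_DS = 0.29 V < V_ov = 0.42 V, the device is in the triode region.
I_D = k_n [V_ov · V_DS − ½ V_DS²] = 1.168 × [0.42 × 0.29 − 0.5 × 0.29²] = 0.0931 mA.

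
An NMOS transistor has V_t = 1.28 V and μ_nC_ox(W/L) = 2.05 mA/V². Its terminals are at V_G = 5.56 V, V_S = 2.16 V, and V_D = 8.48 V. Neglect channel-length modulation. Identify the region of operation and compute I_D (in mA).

V_GS = V_G − V_S = 5.56 − 2.16 = 3.4 V; V_DS = V_D − V_S = 8.48 − 2.16 = 6.32 V.
V_ov = V_GS − V_t = 3.4 − 1.28 = 2.12 V.
Since V_DS = 6.32 V ≥ V_ov = 2.12 V, the device is in saturation.
I_D = ½ k_n V_ov² = 0.5 × 2.05 × 2.12² = 4.61 mA.

Saturation; I_D = 4.61 mA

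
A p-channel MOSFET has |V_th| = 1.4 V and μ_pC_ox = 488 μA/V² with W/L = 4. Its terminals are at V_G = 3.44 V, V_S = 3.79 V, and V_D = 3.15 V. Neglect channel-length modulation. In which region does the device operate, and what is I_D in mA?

Cutoff; I_D = 0 mA

V_SG = V_S − V_G = 3.79 − 3.44 = 0.35 V; V_SD = V_S − V_D = 3.79 − 3.15 = 0.64 V.
V_SG = 0.35 V < |V_th| = 1.4 V, so the transistor is in cutoff.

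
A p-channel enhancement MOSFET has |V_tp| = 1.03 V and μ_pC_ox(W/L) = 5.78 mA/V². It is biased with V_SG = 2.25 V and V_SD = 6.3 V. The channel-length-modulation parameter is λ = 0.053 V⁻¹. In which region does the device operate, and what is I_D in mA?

Saturation; I_D = 5.74 mA

V_ov = V_SG − |V_tp| = 2.25 − 1.03 = 1.22 V.
Since V_SD = 6.3 V ≥ V_ov = 1.22 V, the device is in saturation.
I_D = ½ k_p V_ov² (1 + λ V_SD) = 0.5 × 5.78 × 1.22² × (1 + 0.053 × 6.3) = 5.74 mA.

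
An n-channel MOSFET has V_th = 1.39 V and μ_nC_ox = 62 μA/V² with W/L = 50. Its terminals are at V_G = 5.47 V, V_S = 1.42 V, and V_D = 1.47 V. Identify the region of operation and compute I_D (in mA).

Triode; I_D = 0.408 mA

V_GS = V_G − V_S = 5.47 − 1.42 = 4.05 V; V_DS = V_D − V_S = 1.47 − 1.42 = 0.05 V.
k_n = μ_nC_ox · (W/L) = 3.1 mA/V².
V_ov = V_GS − V_th = 4.05 − 1.39 = 2.66 V.
Since V_DS = 0.05 V < V_ov = 2.66 V, the device is in the triode region.
I_D = k_n [V_ov · V_DS − ½ V_DS²] = 3.1 × [2.66 × 0.05 − 0.5 × 0.05²] = 0.408 mA.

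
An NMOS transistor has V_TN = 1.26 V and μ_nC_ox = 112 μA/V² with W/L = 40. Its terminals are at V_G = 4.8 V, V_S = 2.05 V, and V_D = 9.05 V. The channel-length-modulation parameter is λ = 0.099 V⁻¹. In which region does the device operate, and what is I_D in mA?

Saturation; I_D = 8.42 mA

V_GS = V_G − V_S = 4.8 − 2.05 = 2.75 V; V_DS = V_D − V_S = 9.05 − 2.05 = 7 V.
k_n = μ_nC_ox · (W/L) = 4.48 mA/V².
V_ov = V_GS − V_TN = 2.75 − 1.26 = 1.49 V.
Since V_DS = 7 V ≥ V_ov = 1.49 V, the device is in saturation.
I_D = ½ k_n V_ov² (1 + λ V_DS) = 0.5 × 4.48 × 1.49² × (1 + 0.099 × 7) = 8.42 mA.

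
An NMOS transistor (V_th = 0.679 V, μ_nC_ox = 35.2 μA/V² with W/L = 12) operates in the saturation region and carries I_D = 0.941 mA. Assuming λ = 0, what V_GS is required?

k_n = μ_nC_ox · (W/L) = 0.4224 mA/V².
In saturation I_D = ½ k_n (V_GS − V_th)², so V_GS − V_th = √(2 I_D / k_n) = √(2 × 0.941 / 0.4224) = 2.11 V.
V_GS = 0.679 + 2.11 = 2.79 V.

V_GS = 2.79 V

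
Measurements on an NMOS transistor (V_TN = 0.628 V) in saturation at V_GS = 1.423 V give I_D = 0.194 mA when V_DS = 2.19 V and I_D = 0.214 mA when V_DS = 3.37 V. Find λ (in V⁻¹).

λ = 0.108 V⁻¹

With V_GS fixed, I_D ∝ (1 + λ V_DS) in saturation, so I_D2/I_D1 = (1 + λ V_DS2)/(1 + λ V_DS1).
0.214/0.194 = 1.103 = (1 + 3.37 λ)/(1 + 2.19 λ).
Solving: λ (I_D1 V_DS2 − I_D2 V_DS1) = I_D2 − I_D1, so λ = (0.214 − 0.194) / (0.194 × 3.37 − 0.214 × 2.19) = 0.02 / 0.185 = 0.108 V⁻¹.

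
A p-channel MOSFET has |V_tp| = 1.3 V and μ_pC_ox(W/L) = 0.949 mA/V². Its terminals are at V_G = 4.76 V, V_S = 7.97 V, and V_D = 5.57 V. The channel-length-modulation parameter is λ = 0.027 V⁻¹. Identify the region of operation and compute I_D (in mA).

V_SG = V_S − V_G = 7.97 − 4.76 = 3.21 V; V_SD = V_S − V_D = 7.97 − 5.57 = 2.4 V.
V_ov = V_SG − |V_tp| = 3.21 − 1.3 = 1.91 V.
Since V_SD = 2.4 V ≥ V_ov = 1.91 V, the device is in saturation.
I_D = ½ k_p V_ov² (1 + λ V_SD) = 0.5 × 0.949 × 1.91² × (1 + 0.027 × 2.4) = 1.84 mA.

Saturation; I_D = 1.84 mA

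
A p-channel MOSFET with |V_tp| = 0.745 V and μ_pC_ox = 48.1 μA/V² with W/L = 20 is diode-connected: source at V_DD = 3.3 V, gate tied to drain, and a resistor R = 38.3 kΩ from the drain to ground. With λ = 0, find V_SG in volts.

With gate tied to drain, V_SG = V_SD ≥ V_SG − |V_tp|, so the device is in saturation.
k_p = μ_pC_ox · (W/L) = 0.962 mA/V².
KCL at the drain: ½ k_p (V_SG − |V_tp|)² = (V_DD − V_SG)/R.
Let x = V_SG − 0.745. Then 18.4 x² + x − 2.555 = 0, giving x = 0.346 V (positive root), so V_SG = 1.09 V.
I_D = (V_DD − V_SG)/R = (3.3 − 1.09) / 38.3 = 0.0577 mA.

V_SG = 1.09 V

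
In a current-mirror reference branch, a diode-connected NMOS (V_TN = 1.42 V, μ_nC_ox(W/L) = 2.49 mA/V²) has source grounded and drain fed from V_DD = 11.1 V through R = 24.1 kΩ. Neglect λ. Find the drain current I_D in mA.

I_D = 0.379 mA

With gate tied to drain, V_GS = V_DS ≥ V_GS − V_TN, so the device is in saturation.
KCL at the drain: ½ k_n (V_GS − V_TN)² = (V_DD − V_GS)/R.
Let x = V_GS − 1.42. Then 30 x² + x − 9.68 = 0, giving x = 0.552 V (positive root), so V_GS = 1.97 V.
I_D = (V_DD − V_GS)/R = (11.1 − 1.97) / 24.1 = 0.379 mA.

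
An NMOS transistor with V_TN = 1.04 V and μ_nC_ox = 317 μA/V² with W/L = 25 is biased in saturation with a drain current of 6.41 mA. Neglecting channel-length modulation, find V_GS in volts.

k_n = μ_nC_ox · (W/L) = 7.925 mA/V².
In saturation I_D = ½ k_n (V_GS − V_TN)², so V_GS − V_TN = √(2 I_D / k_n) = √(2 × 6.41 / 7.925) = 1.27 V.
V_GS = 1.04 + 1.27 = 2.31 V.

V_GS = 2.31 V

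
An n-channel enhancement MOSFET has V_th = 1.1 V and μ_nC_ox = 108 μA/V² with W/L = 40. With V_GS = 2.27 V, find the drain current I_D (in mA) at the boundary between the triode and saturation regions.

At the boundary V_DS = V_ov = V_GS − V_th = 2.27 − 1.1 = 1.17 V.
k_n = μ_nC_ox · (W/L) = 4.32 mA/V².
I_D = ½ k_n V_ov² = 0.5 × 4.32 × 1.17² = 2.96 mA.

I_D = 2.96 mA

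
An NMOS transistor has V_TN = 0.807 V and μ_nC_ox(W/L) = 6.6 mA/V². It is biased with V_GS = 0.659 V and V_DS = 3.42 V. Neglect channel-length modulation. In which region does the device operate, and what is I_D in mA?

V_GS = 0.659 V < V_TN = 0.807 V, so the transistor is in cutoff.

Cutoff; I_D = 0 mA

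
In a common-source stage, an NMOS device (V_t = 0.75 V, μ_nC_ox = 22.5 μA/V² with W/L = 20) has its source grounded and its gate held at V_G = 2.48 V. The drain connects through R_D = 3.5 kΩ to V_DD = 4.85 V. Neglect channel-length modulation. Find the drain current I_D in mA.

V_GS = V_G = 2.48 V, so V_ov = 2.48 − 0.75 = 1.73 V.
k_n = μ_nC_ox · (W/L) = 0.45 mA/V².
Assume saturation: I_D = ½ k_n V_ov² = 0.5 × 0.45 × 1.73² = 0.673 mA, giving V_DS = V_DD − I_D R_D = 4.85 − 0.673 × 3.5 = 2.49 V.
V_DS = 2.49 V ≥ V_ov = 1.73 V, confirming saturation.

I_D = 0.673 mA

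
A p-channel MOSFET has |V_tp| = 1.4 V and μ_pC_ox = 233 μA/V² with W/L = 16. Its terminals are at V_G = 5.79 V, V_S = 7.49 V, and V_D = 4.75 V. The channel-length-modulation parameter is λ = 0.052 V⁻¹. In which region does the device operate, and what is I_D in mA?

V_SG = V_S − V_G = 7.49 − 5.79 = 1.7 V; V_SD = V_S − V_D = 7.49 − 4.75 = 2.74 V.
k_p = μ_pC_ox · (W/L) = 3.728 mA/V².
V_ov = V_SG − |V_tp| = 1.7 − 1.4 = 0.3 V.
Since V_SD = 2.74 V ≥ V_ov = 0.3 V, the device is in saturation.
I_D = ½ k_p V_ov² (1 + λ V_SD) = 0.5 × 3.728 × 0.3² × (1 + 0.052 × 2.74) = 0.192 mA.

Saturation; I_D = 0.192 mA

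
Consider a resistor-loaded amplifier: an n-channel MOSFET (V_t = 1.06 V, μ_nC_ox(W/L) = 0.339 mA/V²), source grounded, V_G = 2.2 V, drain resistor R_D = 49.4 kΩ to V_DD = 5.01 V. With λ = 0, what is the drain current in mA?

I_D = 0.0957 mA

V_GS = V_G = 2.2 V, so V_ov = 2.2 − 1.06 = 1.14 V.
Assume saturation: I_D = ½ k_n V_ov² = 0.5 × 0.339 × 1.14² = 0.22 mA, giving V_DS = V_DD − I_D R_D = 5.01 − 0.22 × 49.4 = -5.87 V.
But -5.87 V < V_ov = 1.14 V, so the device is actually in triode.
In triode I_D = k_n[V_ov V_DS − ½ V_DS²] and I_D = (V_DD − V_DS)/R_D. Equating: 8.37 V_DS² − 20.09 V_DS + 5.01 = 0, giving V_DS = 0.283 V (the root below V_ov).
I_D = (5.01 − 0.283) / 49.4 = 0.0957 mA.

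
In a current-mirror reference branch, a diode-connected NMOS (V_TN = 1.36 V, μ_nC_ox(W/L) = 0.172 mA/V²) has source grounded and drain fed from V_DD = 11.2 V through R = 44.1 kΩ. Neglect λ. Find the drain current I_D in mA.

I_D = 0.189 mA

With gate tied to drain, V_GS = V_DS ≥ V_GS − V_TN, so the device is in saturation.
KCL at the drain: ½ k_n (V_GS − V_TN)² = (V_DD − V_GS)/R.
Let x = V_GS − 1.36. Then 3.79 x² + x − 9.84 = 0, giving x = 1.48 V (positive root), so V_GS = 2.84 V.
I_D = (V_DD − V_GS)/R = (11.2 − 2.84) / 44.1 = 0.189 mA.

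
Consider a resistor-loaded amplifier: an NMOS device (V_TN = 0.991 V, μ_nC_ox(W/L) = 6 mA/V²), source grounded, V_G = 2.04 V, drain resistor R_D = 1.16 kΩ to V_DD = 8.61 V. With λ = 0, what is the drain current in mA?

V_GS = V_G = 2.04 V, so V_ov = 2.04 − 0.991 = 1.05 V.
Assume saturation: I_D = ½ k_n V_ov² = 0.5 × 6 × 1.05² = 3.3 mA, giving V_DS = V_DD − I_D R_D = 8.61 − 3.3 × 1.16 = 4.78 V.
V_DS = 4.78 V ≥ V_ov = 1.05 V, confirming saturation.

I_D = 3.30 mA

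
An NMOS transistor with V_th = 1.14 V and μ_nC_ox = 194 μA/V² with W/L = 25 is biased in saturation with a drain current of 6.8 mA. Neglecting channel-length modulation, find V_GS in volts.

V_GS = 2.81 V

k_n = μ_nC_ox · (W/L) = 4.85 mA/V².
In saturation I_D = ½ k_n (V_GS − V_th)², so V_GS − V_th = √(2 I_D / k_n) = √(2 × 6.8 / 4.85) = 1.67 V.
V_GS = 1.14 + 1.67 = 2.81 V.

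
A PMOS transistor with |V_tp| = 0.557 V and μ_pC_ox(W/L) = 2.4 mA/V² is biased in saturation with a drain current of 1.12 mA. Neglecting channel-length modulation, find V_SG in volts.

In saturation I_D = ½ k_p (V_SG − |V_tp|)², so V_SG − |V_tp| = √(2 I_D / k_p) = √(2 × 1.12 / 2.4) = 0.966 V.
V_SG = 0.557 + 0.966 = 1.52 V.

V_SG = 1.52 V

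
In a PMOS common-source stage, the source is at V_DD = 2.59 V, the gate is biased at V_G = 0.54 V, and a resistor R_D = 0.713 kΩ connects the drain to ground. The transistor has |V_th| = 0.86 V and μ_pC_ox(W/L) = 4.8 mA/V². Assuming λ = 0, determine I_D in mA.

I_D = 2.71 mA

V_SG = V_DD − V_G = 2.59 − 0.54 = 2.05 V, so V_ov = 2.05 − 0.86 = 1.19 V.
Assume saturation: I_D = ½ k_p V_ov² = 0.5 × 4.8 × 1.19² = 3.4 mA, giving V_SD = V_DD − I_D R_D = 2.59 − 3.4 × 0.713 = 0.167 V.
But 0.167 V < V_ov = 1.19 V, so the device is actually in triode.
In triode I_D = k_p[V_ov V_SD − ½ V_SD²] and I_D = (V_DD − V_SD)/R_D. Equating: 1.71 V_SD² − 5.073 V_SD + 2.59 = 0, giving V_SD = 0.656 V (the root below V_ov).
I_D = (2.59 − 0.656) / 0.713 = 2.71 mA.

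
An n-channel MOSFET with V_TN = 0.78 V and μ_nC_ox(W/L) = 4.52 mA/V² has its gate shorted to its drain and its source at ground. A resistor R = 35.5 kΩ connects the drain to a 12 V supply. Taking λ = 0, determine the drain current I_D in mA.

I_D = 0.306 mA

With gate tied to drain, V_GS = V_DS ≥ V_GS − V_TN, so the device is in saturation.
KCL at the drain: ½ k_n (V_GS − V_TN)² = (V_DD − V_GS)/R.
Let x = V_GS − 0.78. Then 80.2 x² + x − 11.22 = 0, giving x = 0.368 V (positive root), so V_GS = 1.15 V.
I_D = (V_DD − V_GS)/R = (12 − 1.15) / 35.5 = 0.306 mA.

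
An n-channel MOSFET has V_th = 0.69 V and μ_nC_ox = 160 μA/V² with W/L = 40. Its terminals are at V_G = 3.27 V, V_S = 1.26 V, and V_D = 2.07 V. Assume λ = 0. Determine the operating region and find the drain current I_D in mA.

V_GS = V_G − V_S = 3.27 − 1.26 = 2.01 V; V_DS = V_D − V_S = 2.07 − 1.26 = 0.81 V.
k_n = μ_nC_ox · (W/L) = 6.4 mA/V².
V_ov = V_GS − V_th = 2.01 − 0.69 = 1.32 V.
Since V_DS = 0.81 V < V_ov = 1.32 V, the device is in the triode region.
I_D = k_n [V_ov · V_DS − ½ V_DS²] = 6.4 × [1.32 × 0.81 − 0.5 × 0.81²] = 4.74 mA.

Triode; I_D = 4.74 mA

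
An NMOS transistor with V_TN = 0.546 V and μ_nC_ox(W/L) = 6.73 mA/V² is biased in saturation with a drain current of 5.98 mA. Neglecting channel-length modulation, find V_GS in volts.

V_GS = 1.88 V

In saturation I_D = ½ k_n (V_GS − V_TN)², so V_GS − V_TN = √(2 I_D / k_n) = √(2 × 5.98 / 6.73) = 1.33 V.
V_GS = 0.546 + 1.33 = 1.88 V.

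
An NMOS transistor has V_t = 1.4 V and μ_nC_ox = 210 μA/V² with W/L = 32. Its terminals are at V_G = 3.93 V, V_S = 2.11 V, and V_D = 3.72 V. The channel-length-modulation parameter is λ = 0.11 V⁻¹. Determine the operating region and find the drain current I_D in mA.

V_GS = V_G − V_S = 3.93 − 2.11 = 1.82 V; V_DS = V_D − V_S = 3.72 − 2.11 = 1.61 V.
k_n = μ_nC_ox · (W/L) = 6.72 mA/V².
V_ov = V_GS − V_t = 1.82 − 1.4 = 0.42 V.
Since V_DS = 1.61 V ≥ V_ov = 0.42 V, the device is in saturation.
I_D = ½ k_n V_ov² (1 + λ V_DS) = 0.5 × 6.72 × 0.42² × (1 + 0.11 × 1.61) = 0.698 mA.

Saturation; I_D = 0.698 mA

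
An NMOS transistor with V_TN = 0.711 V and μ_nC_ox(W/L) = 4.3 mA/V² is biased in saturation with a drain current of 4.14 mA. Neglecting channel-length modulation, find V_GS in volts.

In saturation I_D = ½ k_n (V_GS − V_TN)², so V_GS − V_TN = √(2 I_D / k_n) = √(2 × 4.14 / 4.3) = 1.39 V.
V_GS = 0.711 + 1.39 = 2.1 V.

V_GS = 2.10 V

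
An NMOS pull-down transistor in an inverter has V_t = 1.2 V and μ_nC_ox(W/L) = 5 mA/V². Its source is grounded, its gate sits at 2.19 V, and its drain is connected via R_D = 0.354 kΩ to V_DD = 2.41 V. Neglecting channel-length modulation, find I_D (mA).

V_GS = V_G = 2.19 V, so V_ov = 2.19 − 1.2 = 0.99 V.
Assume saturation: I_D = ½ k_n V_ov² = 0.5 × 5 × 0.99² = 2.45 mA, giving V_DS = V_DD − I_D R_D = 2.41 − 2.45 × 0.354 = 1.54 V.
V_DS = 1.54 V ≥ V_ov = 0.99 V, confirming saturation.

I_D = 2.45 mA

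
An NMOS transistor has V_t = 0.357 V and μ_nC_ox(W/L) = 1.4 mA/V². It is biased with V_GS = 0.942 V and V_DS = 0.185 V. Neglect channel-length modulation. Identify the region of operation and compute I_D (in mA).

V_ov = V_GS − V_t = 0.942 − 0.357 = 0.585 V.
Since V_DS = 0.185 V < V_ov = 0.585 V, the device is in the triode region.
I_D = k_n [V_ov · V_DS − ½ V_DS²] = 1.4 × [0.585 × 0.185 − 0.5 × 0.185²] = 0.128 mA.

Triode; I_D = 0.128 mA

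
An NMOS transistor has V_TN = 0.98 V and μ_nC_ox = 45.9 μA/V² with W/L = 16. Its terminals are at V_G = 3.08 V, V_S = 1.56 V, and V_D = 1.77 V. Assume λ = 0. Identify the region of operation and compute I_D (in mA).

V_GS = V_G − V_S = 3.08 − 1.56 = 1.52 V; V_DS = V_D − V_S = 1.77 − 1.56 = 0.21 V.
k_n = μ_nC_ox · (W/L) = 0.7344 mA/V².
V_ov = V_GS − V_TN = 1.52 − 0.98 = 0.54 V.
Since V_DS = 0.21 V < V_ov = 0.54 V, the device is in the triode region.
I_D = k_n [V_ov · V_DS − ½ V_DS²] = 0.7344 × [0.54 × 0.21 − 0.5 × 0.21²] = 0.0671 mA.

Triode; I_D = 0.0671 mA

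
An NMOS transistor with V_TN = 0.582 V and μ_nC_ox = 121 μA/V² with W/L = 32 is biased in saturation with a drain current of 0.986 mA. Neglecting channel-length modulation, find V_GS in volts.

V_GS = 1.30 V

k_n = μ_nC_ox · (W/L) = 3.872 mA/V².
In saturation I_D = ½ k_n (V_GS − V_TN)², so V_GS − V_TN = √(2 I_D / k_n) = √(2 × 0.986 / 3.872) = 0.714 V.
V_GS = 0.582 + 0.714 = 1.3 V.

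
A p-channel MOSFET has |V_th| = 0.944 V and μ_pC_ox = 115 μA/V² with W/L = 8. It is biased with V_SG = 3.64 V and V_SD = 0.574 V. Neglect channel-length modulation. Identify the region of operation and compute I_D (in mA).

Triode; I_D = 1.27 mA

k_p = μ_pC_ox · (W/L) = 0.92 mA/V².
V_ov = V_SG − |V_th| = 3.64 − 0.944 = 2.7 V.
Since V_SD = 0.574 V < V_ov = 2.7 V, the device is in the triode region.
I_D = k_p [V_ov · V_SD − ½ V_SD²] = 0.92 × [2.7 × 0.574 − 0.5 × 0.574²] = 1.27 mA.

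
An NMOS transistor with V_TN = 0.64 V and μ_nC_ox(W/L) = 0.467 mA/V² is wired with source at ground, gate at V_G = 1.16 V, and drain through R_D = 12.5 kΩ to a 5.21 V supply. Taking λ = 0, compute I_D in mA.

V_GS = V_G = 1.16 V, so V_ov = 1.16 − 0.64 = 0.52 V.
Assume saturation: I_D = ½ k_n V_ov² = 0.5 × 0.467 × 0.52² = 0.0631 mA, giving V_DS = V_DD − I_D R_D = 5.21 − 0.0631 × 12.5 = 4.42 V.
V_DS = 4.42 V ≥ V_ov = 0.52 V, confirming saturation.

I_D = 0.0631 mA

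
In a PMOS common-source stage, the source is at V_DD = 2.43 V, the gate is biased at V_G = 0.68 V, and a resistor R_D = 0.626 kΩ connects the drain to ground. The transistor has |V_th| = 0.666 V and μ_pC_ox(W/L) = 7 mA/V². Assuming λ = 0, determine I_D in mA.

V_SG = V_DD − V_G = 2.43 − 0.68 = 1.75 V, so V_ov = 1.75 − 0.666 = 1.08 V.
Assume saturation: I_D = ½ k_p V_ov² = 0.5 × 7 × 1.08² = 4.11 mA, giving V_SD = V_DD − I_D R_D = 2.43 − 4.11 × 0.626 = -0.145 V.
But -0.145 V < V_ov = 1.08 V, so the device is actually in triode.
In triode I_D = k_p[V_ov V_SD − ½ V_SD²] and I_D = (V_DD − V_SD)/R_D. Equating: 2.19 V_SD² − 5.75 V_SD + 2.43 = 0, giving V_SD = 0.529 V (the root below V_ov).
I_D = (2.43 − 0.529) / 0.626 = 3.04 mA.

I_D = 3.04 mA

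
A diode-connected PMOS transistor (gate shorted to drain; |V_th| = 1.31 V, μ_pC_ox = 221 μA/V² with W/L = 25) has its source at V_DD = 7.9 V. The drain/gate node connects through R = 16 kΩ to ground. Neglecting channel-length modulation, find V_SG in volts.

V_SG = 1.68 V

With gate tied to drain, V_SG = V_SD ≥ V_SG − |V_th|, so the device is in saturation.
k_p = μ_pC_ox · (W/L) = 5.525 mA/V².
KCL at the drain: ½ k_p (V_SG − |V_th|)² = (V_DD − V_SG)/R.
Let x = V_SG − 1.31. Then 44.2 x² + x − 6.59 = 0, giving x = 0.375 V (positive root), so V_SG = 1.68 V.
I_D = (V_DD − V_SG)/R = (7.9 − 1.68) / 16 = 0.388 mA.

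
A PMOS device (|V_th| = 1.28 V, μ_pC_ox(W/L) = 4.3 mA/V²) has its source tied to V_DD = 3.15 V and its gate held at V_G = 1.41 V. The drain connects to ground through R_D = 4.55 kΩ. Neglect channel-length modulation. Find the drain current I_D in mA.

I_D = 0.455 mA

V_SG = V_DD − V_G = 3.15 − 1.41 = 1.74 V, so V_ov = 1.74 − 1.28 = 0.46 V.
Assume saturation: I_D = ½ k_p V_ov² = 0.5 × 4.3 × 0.46² = 0.455 mA, giving V_SD = V_DD − I_D R_D = 3.15 − 0.455 × 4.55 = 1.08 V.
V_SD = 1.08 V ≥ V_ov = 0.46 V, confirming saturation.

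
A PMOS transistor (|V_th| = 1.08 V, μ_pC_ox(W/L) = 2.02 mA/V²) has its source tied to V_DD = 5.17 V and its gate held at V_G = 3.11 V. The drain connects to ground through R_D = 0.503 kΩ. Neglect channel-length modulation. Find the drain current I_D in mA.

I_D = 0.970 mA

V_SG = V_DD − V_G = 5.17 − 3.11 = 2.06 V, so V_ov = 2.06 − 1.08 = 0.98 V.
Assume saturation: I_D = ½ k_p V_ov² = 0.5 × 2.02 × 0.98² = 0.97 mA, giving V_SD = V_DD − I_D R_D = 5.17 − 0.97 × 0.503 = 4.68 V.
V_SD = 4.68 V ≥ V_ov = 0.98 V, confirming saturation.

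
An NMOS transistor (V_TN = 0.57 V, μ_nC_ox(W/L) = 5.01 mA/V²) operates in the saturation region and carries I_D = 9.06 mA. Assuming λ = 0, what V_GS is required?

In saturation I_D = ½ k_n (V_GS − V_TN)², so V_GS − V_TN = √(2 I_D / k_n) = √(2 × 9.06 / 5.01) = 1.9 V.
V_GS = 0.57 + 1.9 = 2.47 V.

V_GS = 2.47 V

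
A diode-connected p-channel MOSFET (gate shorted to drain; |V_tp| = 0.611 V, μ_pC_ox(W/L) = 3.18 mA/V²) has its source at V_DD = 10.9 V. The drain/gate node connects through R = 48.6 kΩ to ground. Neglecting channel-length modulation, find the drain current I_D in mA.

I_D = 0.204 mA

With gate tied to drain, V_SG = V_SD ≥ V_SG − |V_tp|, so the device is in saturation.
KCL at the drain: ½ k_p (V_SG − |V_tp|)² = (V_DD − V_SG)/R.
Let x = V_SG − 0.611. Then 77.3 x² + x − 10.29 = 0, giving x = 0.358 V (positive root), so V_SG = 0.969 V.
I_D = (V_DD − V_SG)/R = (10.9 − 0.969) / 48.6 = 0.204 mA.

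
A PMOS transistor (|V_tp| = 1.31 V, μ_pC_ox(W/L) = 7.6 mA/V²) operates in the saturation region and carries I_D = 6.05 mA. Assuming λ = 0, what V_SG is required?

In saturation I_D = ½ k_p (V_SG − |V_tp|)², so V_SG − |V_tp| = √(2 I_D / k_p) = √(2 × 6.05 / 7.6) = 1.26 V.
V_SG = 1.31 + 1.26 = 2.57 V.

V_SG = 2.57 V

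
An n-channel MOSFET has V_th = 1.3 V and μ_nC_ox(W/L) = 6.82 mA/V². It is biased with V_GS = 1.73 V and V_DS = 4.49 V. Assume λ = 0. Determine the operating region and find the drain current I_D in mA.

V_ov = V_GS − V_th = 1.73 − 1.3 = 0.43 V.
Since V_DS = 4.49 V ≥ V_ov = 0.43 V, the device is in saturation.
I_D = ½ k_n V_ov² = 0.5 × 6.82 × 0.43² = 0.631 mA.

Saturation; I_D = 0.631 mA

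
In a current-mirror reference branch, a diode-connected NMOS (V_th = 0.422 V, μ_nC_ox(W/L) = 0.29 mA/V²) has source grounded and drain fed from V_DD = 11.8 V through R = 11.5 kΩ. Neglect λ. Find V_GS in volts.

V_GS = 2.75 V

With gate tied to drain, V_GS = V_DS ≥ V_GS − V_th, so the device is in saturation.
KCL at the drain: ½ k_n (V_GS − V_th)² = (V_DD − V_GS)/R.
Let x = V_GS − 0.422. Then 1.67 x² + x − 11.38 = 0, giving x = 2.33 V (positive root), so V_GS = 2.75 V.
I_D = (V_DD − V_GS)/R = (11.8 − 2.75) / 11.5 = 0.787 mA.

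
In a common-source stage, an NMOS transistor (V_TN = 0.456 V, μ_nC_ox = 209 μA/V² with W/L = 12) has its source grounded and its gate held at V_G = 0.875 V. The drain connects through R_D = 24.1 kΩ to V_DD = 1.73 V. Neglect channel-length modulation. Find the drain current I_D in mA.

I_D = 0.0688 mA

V_GS = V_G = 0.875 V, so V_ov = 0.875 − 0.456 = 0.419 V.
k_n = μ_nC_ox · (W/L) = 2.508 mA/V².
Assume saturation: I_D = ½ k_n V_ov² = 0.5 × 2.508 × 0.419² = 0.22 mA, giving V_DS = V_DD − I_D R_D = 1.73 − 0.22 × 24.1 = -3.58 V.
But -3.58 V < V_ov = 0.419 V, so the device is actually in triode.
In triode I_D = k_n[V_ov V_DS − ½ V_DS²] and I_D = (V_DD − V_DS)/R_D. Equating: 30.2 V_DS² − 26.33 V_DS + 1.73 = 0, giving V_DS = 0.0716 V (the root below V_ov).
I_D = (1.73 − 0.0716) / 24.1 = 0.0688 mA.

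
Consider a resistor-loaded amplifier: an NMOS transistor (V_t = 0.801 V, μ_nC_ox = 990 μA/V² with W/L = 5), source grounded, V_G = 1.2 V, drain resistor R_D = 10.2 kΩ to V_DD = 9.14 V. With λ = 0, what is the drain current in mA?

I_D = 0.394 mA

V_GS = V_G = 1.2 V, so V_ov = 1.2 − 0.801 = 0.399 V.
k_n = μ_nC_ox · (W/L) = 4.95 mA/V².
Assume saturation: I_D = ½ k_n V_ov² = 0.5 × 4.95 × 0.399² = 0.394 mA, giving V_DS = V_DD − I_D R_D = 9.14 − 0.394 × 10.2 = 5.12 V.
V_DS = 5.12 V ≥ V_ov = 0.399 V, confirming saturation.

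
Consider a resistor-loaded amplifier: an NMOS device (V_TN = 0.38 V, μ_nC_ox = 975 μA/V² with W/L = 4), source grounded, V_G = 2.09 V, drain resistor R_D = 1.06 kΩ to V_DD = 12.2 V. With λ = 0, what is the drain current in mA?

V_GS = V_G = 2.09 V, so V_ov = 2.09 − 0.38 = 1.71 V.
k_n = μ_nC_ox · (W/L) = 3.9 mA/V².
Assume saturation: I_D = ½ k_n V_ov² = 0.5 × 3.9 × 1.71² = 5.7 mA, giving V_DS = V_DD − I_D R_D = 12.2 − 5.7 × 1.06 = 6.16 V.
V_DS = 6.16 V ≥ V_ov = 1.71 V, confirming saturation.

I_D = 5.70 mA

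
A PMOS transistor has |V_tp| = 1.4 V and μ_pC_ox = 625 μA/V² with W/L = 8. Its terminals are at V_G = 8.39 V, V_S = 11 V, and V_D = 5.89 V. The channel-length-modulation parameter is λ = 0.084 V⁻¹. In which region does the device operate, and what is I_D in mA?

Saturation; I_D = 5.23 mA

V_SG = V_S − V_G = 11 − 8.39 = 2.61 V; V_SD = V_S − V_D = 11 − 5.89 = 5.11 V.
k_p = μ_pC_ox · (W/L) = 5 mA/V².
V_ov = V_SG − |V_tp| = 2.61 − 1.4 = 1.21 V.
Since V_SD = 5.11 V ≥ V_ov = 1.21 V, the device is in saturation.
I_D = ½ k_p V_ov² (1 + λ V_SD) = 0.5 × 5 × 1.21² × (1 + 0.084 × 5.11) = 5.23 mA.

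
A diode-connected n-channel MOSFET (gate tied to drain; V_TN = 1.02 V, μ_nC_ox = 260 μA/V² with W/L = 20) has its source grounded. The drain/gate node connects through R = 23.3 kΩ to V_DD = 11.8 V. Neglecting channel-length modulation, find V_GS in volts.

V_GS = 1.43 V

With gate tied to drain, V_GS = V_DS ≥ V_GS − V_TN, so the device is in saturation.
k_n = μ_nC_ox · (W/L) = 5.2 mA/V².
KCL at the drain: ½ k_n (V_GS − V_TN)² = (V_DD − V_GS)/R.
Let x = V_GS − 1.02. Then 60.6 x² + x − 10.78 = 0, giving x = 0.414 V (positive root), so V_GS = 1.43 V.
I_D = (V_DD − V_GS)/R = (11.8 − 1.43) / 23.3 = 0.445 mA.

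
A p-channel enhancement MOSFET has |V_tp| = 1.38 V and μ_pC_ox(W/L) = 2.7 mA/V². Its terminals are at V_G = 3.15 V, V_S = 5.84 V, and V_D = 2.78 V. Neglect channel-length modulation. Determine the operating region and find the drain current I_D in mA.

V_SG = V_S − V_G = 5.84 − 3.15 = 2.69 V; V_SD = V_S − V_D = 5.84 − 2.78 = 3.06 V.
V_ov = V_SG − |V_tp| = 2.69 − 1.38 = 1.31 V.
Since V_SD = 3.06 V ≥ V_ov = 1.31 V, the device is in saturation.
I_D = ½ k_p V_ov² = 0.5 × 2.7 × 1.31² = 2.32 mA.

Saturation; I_D = 2.32 mA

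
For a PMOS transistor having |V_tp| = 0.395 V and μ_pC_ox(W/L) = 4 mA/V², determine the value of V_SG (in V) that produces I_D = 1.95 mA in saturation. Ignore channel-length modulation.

V_SG = 1.38 V

In saturation I_D = ½ k_p (V_SG − |V_tp|)², so V_SG − |V_tp| = √(2 I_D / k_p) = √(2 × 1.95 / 4) = 0.987 V.
V_SG = 0.395 + 0.987 = 1.38 V.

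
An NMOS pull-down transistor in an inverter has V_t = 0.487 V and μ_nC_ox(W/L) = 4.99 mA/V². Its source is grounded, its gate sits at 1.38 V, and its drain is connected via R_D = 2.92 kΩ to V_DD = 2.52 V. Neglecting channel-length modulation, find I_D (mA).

V_GS = V_G = 1.38 V, so V_ov = 1.38 − 0.487 = 0.893 V.
Assume saturation: I_D = ½ k_n V_ov² = 0.5 × 4.99 × 0.893² = 1.99 mA, giving V_DS = V_DD − I_D R_D = 2.52 − 1.99 × 2.92 = -3.29 V.
But -3.29 V < V_ov = 0.893 V, so the device is actually in triode.
In triode I_D = k_n[V_ov V_DS − ½ V_DS²] and I_D = (V_DD − V_DS)/R_D. Equating: 7.29 V_DS² − 14.01 V_DS + 2.52 = 0, giving V_DS = 0.201 V (the root below V_ov).
I_D = (2.52 − 0.201) / 2.92 = 0.794 mA.

I_D = 0.794 mA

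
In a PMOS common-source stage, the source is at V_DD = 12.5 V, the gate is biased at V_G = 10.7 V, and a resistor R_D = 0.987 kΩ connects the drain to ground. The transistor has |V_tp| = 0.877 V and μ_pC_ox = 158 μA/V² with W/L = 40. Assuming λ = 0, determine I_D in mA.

I_D = 2.69 mA

V_SG = V_DD − V_G = 12.5 − 10.7 = 1.8 V, so V_ov = 1.8 − 0.877 = 0.923 V.
k_p = μ_pC_ox · (W/L) = 6.32 mA/V².
Assume saturation: I_D = ½ k_p V_ov² = 0.5 × 6.32 × 0.923² = 2.69 mA, giving V_SD = V_DD − I_D R_D = 12.5 − 2.69 × 0.987 = 9.84 V.
V_SD = 9.84 V ≥ V_ov = 0.923 V, confirming saturation.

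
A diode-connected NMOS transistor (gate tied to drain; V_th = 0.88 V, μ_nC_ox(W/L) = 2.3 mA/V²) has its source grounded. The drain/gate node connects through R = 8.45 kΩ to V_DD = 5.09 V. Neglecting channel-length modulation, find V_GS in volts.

With gate tied to drain, V_GS = V_DS ≥ V_GS − V_th, so the device is in saturation.
KCL at the drain: ½ k_n (V_GS − V_th)² = (V_DD − V_GS)/R.
Let x = V_GS − 0.88. Then 9.72 x² + x − 4.21 = 0, giving x = 0.609 V (positive root), so V_GS = 1.49 V.
I_D = (V_DD − V_GS)/R = (5.09 − 1.49) / 8.45 = 0.426 mA.

V_GS = 1.49 V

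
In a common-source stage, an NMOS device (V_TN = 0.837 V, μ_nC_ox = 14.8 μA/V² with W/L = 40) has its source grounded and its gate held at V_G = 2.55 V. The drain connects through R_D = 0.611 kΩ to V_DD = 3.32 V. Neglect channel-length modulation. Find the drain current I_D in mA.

V_GS = V_G = 2.55 V, so V_ov = 2.55 − 0.837 = 1.71 V.
k_n = μ_nC_ox · (W/L) = 0.592 mA/V².
Assume saturation: I_D = ½ k_n V_ov² = 0.5 × 0.592 × 1.71² = 0.869 mA, giving V_DS = V_DD − I_D R_D = 3.32 − 0.869 × 0.611 = 2.79 V.
V_DS = 2.79 V ≥ V_ov = 1.71 V, confirming saturation.

I_D = 0.869 mA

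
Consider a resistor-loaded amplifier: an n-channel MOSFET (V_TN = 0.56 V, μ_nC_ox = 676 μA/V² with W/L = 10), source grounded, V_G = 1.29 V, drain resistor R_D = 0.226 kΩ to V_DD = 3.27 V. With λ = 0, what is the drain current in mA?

V_GS = V_G = 1.29 V, so V_ov = 1.29 − 0.56 = 0.73 V.
k_n = μ_nC_ox · (W/L) = 6.76 mA/V².
Assume saturation: I_D = ½ k_n V_ov² = 0.5 × 6.76 × 0.73² = 1.8 mA, giving V_DS = V_DD − I_D R_D = 3.27 − 1.8 × 0.226 = 2.86 V.
V_DS = 2.86 V ≥ V_ov = 0.73 V, confirming saturation.

I_D = 1.80 mA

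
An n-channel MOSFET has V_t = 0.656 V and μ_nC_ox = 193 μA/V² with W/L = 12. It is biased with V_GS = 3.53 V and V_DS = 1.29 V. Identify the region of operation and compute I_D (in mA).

k_n = μ_nC_ox · (W/L) = 2.316 mA/V².
V_ov = V_GS − V_t = 3.53 − 0.656 = 2.87 V.
Since V_DS = 1.29 V < V_ov = 2.87 V, the device is in the triode region.
I_D = k_n [V_ov · V_DS − ½ V_DS²] = 2.316 × [2.87 × 1.29 − 0.5 × 1.29²] = 6.66 mA.

Triode; I_D = 6.66 mA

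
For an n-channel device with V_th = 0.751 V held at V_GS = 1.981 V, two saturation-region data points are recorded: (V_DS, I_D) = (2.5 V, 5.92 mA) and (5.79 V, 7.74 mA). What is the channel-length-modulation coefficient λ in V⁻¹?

With V_GS fixed, I_D ∝ (1 + λ V_DS) in saturation, so I_D2/I_D1 = (1 + λ V_DS2)/(1 + λ V_DS1).
7.74/5.92 = 1.307 = (1 + 5.79 λ)/(1 + 2.5 λ).
Solving: λ (I_D1 V_DS2 − I_D2 V_DS1) = I_D2 − I_D1, so λ = (7.74 − 5.92) / (5.92 × 5.79 − 7.74 × 2.5) = 1.82 / 14.9 = 0.122 V⁻¹.

λ = 0.122 V⁻¹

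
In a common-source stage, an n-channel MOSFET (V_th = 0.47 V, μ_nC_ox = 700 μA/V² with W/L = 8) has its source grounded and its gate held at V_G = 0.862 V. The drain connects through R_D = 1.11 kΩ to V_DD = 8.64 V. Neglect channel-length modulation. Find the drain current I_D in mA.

I_D = 0.430 mA

V_GS = V_G = 0.862 V, so V_ov = 0.862 − 0.47 = 0.392 V.
k_n = μ_nC_ox · (W/L) = 5.6 mA/V².
Assume saturation: I_D = ½ k_n V_ov² = 0.5 × 5.6 × 0.392² = 0.43 mA, giving V_DS = V_DD − I_D R_D = 8.64 − 0.43 × 1.11 = 8.16 V.
V_DS = 8.16 V ≥ V_ov = 0.392 V, confirming saturation.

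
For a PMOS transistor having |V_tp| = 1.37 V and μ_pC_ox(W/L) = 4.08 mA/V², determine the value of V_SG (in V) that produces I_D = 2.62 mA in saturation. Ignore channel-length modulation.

V_SG = 2.50 V

In saturation I_D = ½ k_p (V_SG − |V_tp|)², so V_SG − |V_tp| = √(2 I_D / k_p) = √(2 × 2.62 / 4.08) = 1.13 V.
V_SG = 1.37 + 1.13 = 2.5 V.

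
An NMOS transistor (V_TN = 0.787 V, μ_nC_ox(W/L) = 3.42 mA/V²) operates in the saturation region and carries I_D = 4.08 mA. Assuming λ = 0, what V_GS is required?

In saturation I_D = ½ k_n (V_GS − V_TN)², so V_GS − V_TN = √(2 I_D / k_n) = √(2 × 4.08 / 3.42) = 1.54 V.
V_GS = 0.787 + 1.54 = 2.33 V.

V_GS = 2.33 V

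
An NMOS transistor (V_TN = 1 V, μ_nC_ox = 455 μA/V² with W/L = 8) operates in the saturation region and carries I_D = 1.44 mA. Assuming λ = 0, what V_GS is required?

V_GS = 1.89 V

k_n = μ_nC_ox · (W/L) = 3.64 mA/V².
In saturation I_D = ½ k_n (V_GS − V_TN)², so V_GS − V_TN = √(2 I_D / k_n) = √(2 × 1.44 / 3.64) = 0.889 V.
V_GS = 1 + 0.889 = 1.89 V.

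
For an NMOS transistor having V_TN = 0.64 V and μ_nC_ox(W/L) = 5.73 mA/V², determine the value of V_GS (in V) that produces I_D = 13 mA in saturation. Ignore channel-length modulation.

V_GS = 2.77 V

In saturation I_D = ½ k_n (V_GS − V_TN)², so V_GS − V_TN = √(2 I_D / k_n) = √(2 × 13 / 5.73) = 2.13 V.
V_GS = 0.64 + 2.13 = 2.77 V.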